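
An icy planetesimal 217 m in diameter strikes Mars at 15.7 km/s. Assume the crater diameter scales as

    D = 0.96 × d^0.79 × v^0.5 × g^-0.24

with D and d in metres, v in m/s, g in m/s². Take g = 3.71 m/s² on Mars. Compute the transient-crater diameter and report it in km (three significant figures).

In SI units: v = 15700 m/s.
d^0.79 = 217^0.79 = 70.11
v^0.5 = 15700^0.5 = 125.3
g^-0.24 = 3.71^-0.24 = 0.7300
D = 0.96 × 70.11 × 125.3 × 0.7300 = 6156 m
   = 6.156 km

D ≈ 6.16 km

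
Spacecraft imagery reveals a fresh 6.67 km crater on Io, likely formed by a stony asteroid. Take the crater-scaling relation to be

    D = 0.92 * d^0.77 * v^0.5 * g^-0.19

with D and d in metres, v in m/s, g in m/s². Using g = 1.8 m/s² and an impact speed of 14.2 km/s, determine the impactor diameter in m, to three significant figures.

d ≈ 240 m

Rearranging for d: d = [D / (0.92 · 14200^0.5 · 1.8^-0.19)]^(1/0.77).
D = 6670 m.
14200^0.5 = 119.2
1.8^-0.19 = 0.8943
Denominator = 0.92 × 119.2 × 0.8943 = 98.07
D / 98.07 = 6670 / 98.07 = 68.01
d = 68.01^(1/0.77) = 68.01^1.2987 = 239.9 m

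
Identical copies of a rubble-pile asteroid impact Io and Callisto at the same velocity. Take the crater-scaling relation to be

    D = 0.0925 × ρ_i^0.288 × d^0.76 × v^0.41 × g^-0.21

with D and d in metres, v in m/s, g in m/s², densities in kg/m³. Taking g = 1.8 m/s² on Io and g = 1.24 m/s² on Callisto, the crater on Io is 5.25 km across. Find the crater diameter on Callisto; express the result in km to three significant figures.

D ≈ 5.68 km

All impactor-dependent factors cancel in the ratio, leaving D_Callisto/D_Io = (g_Callisto/g_Io)^-0.21.
(1.24/1.8)^-0.21 = 0.6889^-0.21 = 1.081
D_Callisto = 1.081 × 5.25 km = 5.68 km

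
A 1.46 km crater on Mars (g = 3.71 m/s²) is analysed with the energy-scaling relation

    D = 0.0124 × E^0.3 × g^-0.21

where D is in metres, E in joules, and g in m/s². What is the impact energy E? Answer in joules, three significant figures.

Rearranging: E = [D / (0.0124 · g^-0.21)]^(1/0.3).
D = 1460 m.
g^-0.21 = 3.71^-0.21 = 0.7593
D / (0.0124 × 0.7593) = 1460 / (9.415 × 10^-3) = 1.551 × 10^5
E = (1.551 × 10^5)^3.3333 = 2.004 × 10^17 J

E ≈ 2.00 × 10^17 J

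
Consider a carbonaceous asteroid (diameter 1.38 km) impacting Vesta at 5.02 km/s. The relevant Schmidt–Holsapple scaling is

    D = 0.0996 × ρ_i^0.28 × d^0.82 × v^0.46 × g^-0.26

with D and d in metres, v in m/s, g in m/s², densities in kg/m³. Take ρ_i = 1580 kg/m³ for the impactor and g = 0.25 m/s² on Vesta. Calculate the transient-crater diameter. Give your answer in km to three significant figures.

In SI units: d = 1380 m, v = 5020 m/s.
ρ_i^0.28 = 1580^0.28 = 7.864
d^0.82 = 1380^0.82 = 375.6
v^0.46 = 5020^0.46 = 50.39
g^-0.26 = 0.25^-0.26 = 1.434
D = 0.0996 × 7.864 × 375.6 × 50.39 × 1.434 = 21258 m
   = 21.26 km

D ≈ 21.3 km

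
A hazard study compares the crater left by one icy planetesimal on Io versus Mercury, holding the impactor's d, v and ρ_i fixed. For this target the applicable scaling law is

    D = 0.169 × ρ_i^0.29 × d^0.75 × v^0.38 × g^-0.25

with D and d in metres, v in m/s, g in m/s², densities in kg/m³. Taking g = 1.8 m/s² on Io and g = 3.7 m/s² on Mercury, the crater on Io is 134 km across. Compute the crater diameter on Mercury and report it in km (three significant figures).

D ≈ 112 km

All impactor-dependent factors cancel in the ratio, leaving D_Mercury/D_Io = (g_Mercury/g_Io)^-0.25.
(3.7/1.8)^-0.25 = 2.056^-0.25 = 0.8351
D_Mercury = 0.8351 × 134 km = 112 km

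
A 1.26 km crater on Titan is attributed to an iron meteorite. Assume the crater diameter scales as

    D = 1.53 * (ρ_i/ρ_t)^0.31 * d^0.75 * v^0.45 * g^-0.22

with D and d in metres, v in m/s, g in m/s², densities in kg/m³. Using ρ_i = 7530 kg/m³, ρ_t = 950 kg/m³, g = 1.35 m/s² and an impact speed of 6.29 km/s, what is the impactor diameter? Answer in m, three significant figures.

d ≈ 18.8 m

Rearranging for d: d = [D / (1.53 · (7530/950)^0.31 · 6290^0.45 · 1.35^-0.22)]^(1/0.75).
D = 1260 m.
(7530/950)^0.31 = 1.900
6290^0.45 = 51.21
1.35^-0.22 = 0.9361
Denominator = 1.53 × 1.900 × 51.21 × 0.9361 = 139.4
D / 139.4 = 1260 / 139.4 = 9.039
d = 9.039^(1/0.75) = 9.039^1.3333 = 18.83 m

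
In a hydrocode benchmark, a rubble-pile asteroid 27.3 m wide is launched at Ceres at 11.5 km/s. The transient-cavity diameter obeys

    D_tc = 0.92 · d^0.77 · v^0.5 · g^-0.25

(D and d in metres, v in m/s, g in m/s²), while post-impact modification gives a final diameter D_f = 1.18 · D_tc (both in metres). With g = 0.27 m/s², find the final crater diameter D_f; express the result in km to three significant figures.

v = 11500 m/s.
d^0.77 = 27.3^0.77 = 12.76
v^0.5 = 11500^0.5 = 107.2
g^-0.25 = 0.27^-0.25 = 1.387
D_tc = 0.92 × 12.76 × 107.2 × 1.387 = 1745 m
D_f = 1.18 × 1745 = 2059 m
     = 2.059 km

D_f ≈ 2.06 km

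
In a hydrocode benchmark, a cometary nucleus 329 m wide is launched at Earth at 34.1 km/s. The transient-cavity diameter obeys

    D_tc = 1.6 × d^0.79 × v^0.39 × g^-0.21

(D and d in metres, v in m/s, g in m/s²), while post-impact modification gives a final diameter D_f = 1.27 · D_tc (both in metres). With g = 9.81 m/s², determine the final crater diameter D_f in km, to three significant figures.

v = 34100 m/s.
d^0.79 = 329^0.79 = 97.41
v^0.39 = 34100^0.39 = 58.58
g^-0.21 = 9.81^-0.21 = 0.6191
D_tc = 1.6 × 97.41 × 58.58 × 0.6191 = 5652 m
D_f = 1.27 × 5652 = 7178 m
     = 7.178 km

D_f ≈ 7.18 km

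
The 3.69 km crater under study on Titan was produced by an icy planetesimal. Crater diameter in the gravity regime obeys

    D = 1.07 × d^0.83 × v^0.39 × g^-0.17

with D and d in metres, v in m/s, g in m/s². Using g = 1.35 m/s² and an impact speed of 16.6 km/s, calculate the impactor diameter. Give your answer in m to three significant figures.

d ≈ 202 m

Rearranging for d: d = [D / (1.07 · 16600^0.39 · 1.35^-0.17)]^(1/0.83).
D = 3690 m.
16600^0.39 = 44.24
1.35^-0.17 = 0.9503
Denominator = 1.07 × 44.24 × 0.9503 = 44.98
D / 44.98 = 3690 / 44.98 = 82.04
d = 82.04^(1/0.83) = 82.04^1.2048 = 202.3 m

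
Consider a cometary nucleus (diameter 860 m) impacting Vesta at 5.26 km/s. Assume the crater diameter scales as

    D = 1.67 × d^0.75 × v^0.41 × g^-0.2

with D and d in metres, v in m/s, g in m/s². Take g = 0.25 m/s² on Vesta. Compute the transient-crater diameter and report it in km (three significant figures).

In SI units: v = 5260 m/s.
d^0.75 = 860^0.75 = 158.8
v^0.41 = 5260^0.41 = 33.54
g^-0.2 = 0.25^-0.2 = 1.320
D = 1.67 × 158.8 × 33.54 × 1.320 = 11741 m
   = 11.74 km

D ≈ 11.7 km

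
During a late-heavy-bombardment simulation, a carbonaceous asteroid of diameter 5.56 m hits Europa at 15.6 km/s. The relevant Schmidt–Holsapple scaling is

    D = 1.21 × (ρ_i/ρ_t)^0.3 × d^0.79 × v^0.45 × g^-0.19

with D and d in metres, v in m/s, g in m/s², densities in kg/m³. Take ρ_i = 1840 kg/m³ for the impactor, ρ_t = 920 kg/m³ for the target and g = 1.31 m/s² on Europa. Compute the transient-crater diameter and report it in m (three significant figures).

D ≈ 423 m

In SI units: v = 15600 m/s.
(ρ_i/ρ_t)^0.3 = (1840/920)^0.3 = 1.231
d^0.79 = 5.56^0.79 = 3.878
v^0.45 = 15600^0.45 = 77.07
g^-0.19 = 1.31^-0.19 = 0.9500
D = 1.21 × 1.231 × 3.878 × 77.07 × 0.9500 = 422.9 m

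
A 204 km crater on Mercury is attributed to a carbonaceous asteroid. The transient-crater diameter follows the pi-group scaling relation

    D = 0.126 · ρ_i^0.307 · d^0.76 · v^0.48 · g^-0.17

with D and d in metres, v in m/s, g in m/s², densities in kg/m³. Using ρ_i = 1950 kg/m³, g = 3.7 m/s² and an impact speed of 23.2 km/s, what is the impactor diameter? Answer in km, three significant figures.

d ≈ 16.3 km

Rearranging for d: d = [D / (0.126 · 1950^0.307 · 23200^0.48 · 3.7^-0.17)]^(1/0.76).
D = 204000 m.
1950^0.307 = 10.23
23200^0.48 = 124.6
3.7^-0.17 = 0.8006
Denominator = 0.126 × 10.23 × 124.6 × 0.8006 = 128.6
D / 128.6 = 204000 / 128.6 = 1586
d = 1586^(1/0.76) = 1586^1.3158 = 16254 m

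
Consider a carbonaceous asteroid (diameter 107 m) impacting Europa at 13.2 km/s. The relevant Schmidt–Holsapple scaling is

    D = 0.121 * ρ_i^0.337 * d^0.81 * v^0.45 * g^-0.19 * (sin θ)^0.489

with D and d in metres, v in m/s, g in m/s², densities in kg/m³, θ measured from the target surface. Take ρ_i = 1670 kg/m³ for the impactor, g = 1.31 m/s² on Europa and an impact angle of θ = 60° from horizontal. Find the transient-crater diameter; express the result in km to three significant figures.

D ≈ 4.11 km

In SI units: v = 13200 m/s.
ρ_i^0.337 = 1670^0.337 = 12.19
d^0.81 = 107^0.81 = 44.04
v^0.45 = 13200^0.45 = 71.49
g^-0.19 = 1.31^-0.19 = 0.9500
(sin 60°)^0.489 = 0.8660^0.489 = 0.9321
D = 0.121 × 12.19 × 44.04 × 71.49 × 0.9500 × 0.9321 = 4112 m
   = 4.112 km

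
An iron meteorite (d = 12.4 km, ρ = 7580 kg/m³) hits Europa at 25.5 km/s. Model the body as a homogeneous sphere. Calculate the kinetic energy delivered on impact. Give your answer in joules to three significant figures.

E ≈ 2.46 × 10^24 J

d = 12400 m; v = 25500 m/s.
Mass m = (π/6) ρ d³ = (π/6) × 7580 × (12400)³ = 7.567 × 10^15 kg
E = ½ m v² = 0.5 × 7.567 × 10^15 × (25500)² = 2.460 × 10^24 J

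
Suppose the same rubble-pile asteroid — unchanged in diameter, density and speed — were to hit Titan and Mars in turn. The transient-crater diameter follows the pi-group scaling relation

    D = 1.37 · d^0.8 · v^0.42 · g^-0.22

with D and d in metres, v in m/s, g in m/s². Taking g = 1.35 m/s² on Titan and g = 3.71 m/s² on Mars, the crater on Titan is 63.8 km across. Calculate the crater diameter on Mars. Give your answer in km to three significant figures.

D ≈ 51.1 km

All impactor-dependent factors cancel in the ratio, leaving D_Mars/D_Titan = (g_Mars/g_Titan)^-0.22.
(3.71/1.35)^-0.22 = 2.748^-0.22 = 0.8006
D_Mars = 0.8006 × 63.8 km = 51.1 km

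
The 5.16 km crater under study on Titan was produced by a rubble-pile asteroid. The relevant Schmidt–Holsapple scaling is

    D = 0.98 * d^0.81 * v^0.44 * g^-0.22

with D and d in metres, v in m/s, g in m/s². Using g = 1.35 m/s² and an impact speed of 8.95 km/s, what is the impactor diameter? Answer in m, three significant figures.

Rearranging for d: d = [D / (0.98 · 8950^0.44 · 1.35^-0.22)]^(1/0.81).
D = 5160 m.
8950^0.44 = 54.80
1.35^-0.22 = 0.9361
Denominator = 0.98 × 54.80 × 0.9361 = 50.27
D / 50.27 = 5160 / 50.27 = 102.6
d = 102.6^(1/0.81) = 102.6^1.2346 = 304.1 m

d ≈ 304 m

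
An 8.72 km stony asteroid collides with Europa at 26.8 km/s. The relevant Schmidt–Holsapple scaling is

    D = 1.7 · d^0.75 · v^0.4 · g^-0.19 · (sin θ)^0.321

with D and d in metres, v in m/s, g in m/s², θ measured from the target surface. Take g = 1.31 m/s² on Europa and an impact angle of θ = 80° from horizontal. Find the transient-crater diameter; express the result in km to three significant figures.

In SI units: d = 8720 m, v = 26800 m/s.
d^0.75 = 8720^0.75 = 902.4
v^0.4 = 26800^0.4 = 59.05
g^-0.19 = 1.31^-0.19 = 0.9500
(sin 80°)^0.321 = 0.9848^0.321 = 0.9951
D = 1.7 × 902.4 × 59.05 × 0.9500 × 0.9951 = 85636 m
   = 85.64 km

D ≈ 85.6 km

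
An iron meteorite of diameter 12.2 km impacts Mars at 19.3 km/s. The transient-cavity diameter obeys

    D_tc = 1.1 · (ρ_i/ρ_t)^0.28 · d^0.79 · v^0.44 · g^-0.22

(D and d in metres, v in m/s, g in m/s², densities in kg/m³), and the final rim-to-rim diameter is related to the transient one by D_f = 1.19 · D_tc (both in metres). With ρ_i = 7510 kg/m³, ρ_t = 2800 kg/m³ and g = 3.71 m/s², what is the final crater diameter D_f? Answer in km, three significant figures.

In SI: d = 12200 m, v = 19300 m/s.
(ρ_i/ρ_t)^0.28 = (7510/2800)^0.28 = 1.318
d^0.79 = 12200^0.79 = 1691
v^0.44 = 19300^0.44 = 76.85
g^-0.22 = 3.71^-0.22 = 0.7494
D_tc = 1.1 × 1.318 × 1691 × 76.85 × 0.7494 = 1.412 × 10^5 m
D_f = 1.19 × 1.412 × 10^5 = 1.680 × 10^5 m
     = 168.0 km

D_f ≈ 168 km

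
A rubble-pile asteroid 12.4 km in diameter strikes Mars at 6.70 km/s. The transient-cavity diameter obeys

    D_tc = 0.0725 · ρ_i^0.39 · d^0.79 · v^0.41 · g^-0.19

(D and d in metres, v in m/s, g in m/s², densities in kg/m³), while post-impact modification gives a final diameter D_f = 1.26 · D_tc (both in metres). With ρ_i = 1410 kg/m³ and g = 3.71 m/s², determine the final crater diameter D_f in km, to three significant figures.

In SI: d = 12400 m, v = 6700 m/s.
ρ_i^0.39 = 1410^0.39 = 16.91
d^0.79 = 12400^0.79 = 1713
v^0.41 = 6700^0.41 = 37.04
g^-0.19 = 3.71^-0.19 = 0.7795
D_tc = 0.0725 × 16.91 × 1713 × 37.04 × 0.7795 = 60640 m
D_f = 1.26 × 60640 = 76406 m
     = 76.41 km

D_f ≈ 76.4 km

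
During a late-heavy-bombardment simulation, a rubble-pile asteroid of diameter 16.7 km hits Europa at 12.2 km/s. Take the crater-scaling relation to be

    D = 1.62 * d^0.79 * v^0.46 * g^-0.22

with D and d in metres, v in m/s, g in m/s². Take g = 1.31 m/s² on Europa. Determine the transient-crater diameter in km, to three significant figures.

In SI units: d = 16700 m, v = 12200 m/s.
d^0.79 = 16700^0.79 = 2167
v^0.46 = 12200^0.46 = 75.81
g^-0.22 = 1.31^-0.22 = 0.9423
D = 1.62 × 2167 × 75.81 × 0.9423 = 2.508 × 10^5 m
   = 250.8 km

D ≈ 251 km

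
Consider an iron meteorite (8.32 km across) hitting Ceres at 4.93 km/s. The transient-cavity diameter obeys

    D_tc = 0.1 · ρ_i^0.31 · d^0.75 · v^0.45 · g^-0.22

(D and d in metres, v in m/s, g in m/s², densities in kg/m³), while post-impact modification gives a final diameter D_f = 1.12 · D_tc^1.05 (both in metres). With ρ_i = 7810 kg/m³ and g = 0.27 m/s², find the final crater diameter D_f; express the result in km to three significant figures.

In SI: d = 8320 m, v = 4930 m/s.
ρ_i^0.31 = 7810^0.31 = 16.10
d^0.75 = 8320^0.75 = 871.1
v^0.45 = 4930^0.45 = 45.90
g^-0.22 = 0.27^-0.22 = 1.334
D_tc = 0.1 × 16.10 × 871.1 × 45.90 × 1.334 = 85870 m
D_f = 1.12 × (85870)^1.05 = 1.697 × 10^5 m
     = 169.7 km

D_f ≈ 170 km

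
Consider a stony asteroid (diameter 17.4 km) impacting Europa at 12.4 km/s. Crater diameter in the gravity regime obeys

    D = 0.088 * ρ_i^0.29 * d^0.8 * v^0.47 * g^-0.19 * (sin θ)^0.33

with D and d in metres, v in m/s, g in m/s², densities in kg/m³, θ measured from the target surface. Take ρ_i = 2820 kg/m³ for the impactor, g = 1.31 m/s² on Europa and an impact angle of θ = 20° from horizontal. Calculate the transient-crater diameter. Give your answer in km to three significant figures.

In SI units: d = 17400 m, v = 12400 m/s.
ρ_i^0.29 = 2820^0.29 = 10.01
d^0.8 = 17400^0.8 = 2469
v^0.47 = 12400^0.47 = 83.93
g^-0.19 = 1.31^-0.19 = 0.9500
(sin 20°)^0.33 = 0.3420^0.33 = 0.7018
D = 0.088 × 10.01 × 2469 × 83.93 × 0.9500 × 0.7018 = 1.217 × 10^5 m
   = 121.7 km

D ≈ 122 km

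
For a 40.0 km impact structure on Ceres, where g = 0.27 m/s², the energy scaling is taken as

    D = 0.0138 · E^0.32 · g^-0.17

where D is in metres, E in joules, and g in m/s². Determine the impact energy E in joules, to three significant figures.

Rearranging: E = [D / (0.0138 · g^-0.17)]^(1/0.32).
D = 40000 m.
g^-0.17 = 0.27^-0.17 = 1.249
D / (0.0138 × 1.249) = 40000 / (0.01724) = 2.320 × 10^6
E = (2.320 × 10^6)^3.125 = 7.801 × 10^19 J

E ≈ 7.80 × 10^19 J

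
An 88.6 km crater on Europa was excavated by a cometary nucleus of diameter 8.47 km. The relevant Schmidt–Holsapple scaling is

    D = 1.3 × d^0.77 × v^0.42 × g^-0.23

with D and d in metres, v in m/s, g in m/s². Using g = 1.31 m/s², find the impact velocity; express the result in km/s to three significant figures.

v ≈ 23.5 km/s

Rearranging for v: v = [D / (1.3 · 8470^0.77 · 1.31^-0.23)]^(1/0.42).
D = 88600 m.
8470^0.77 = 1058
1.31^-0.23 = 0.9398
Denominator = 1.3 × 1058 × 0.9398 = 1293
D / 1293 = 88600 / 1293 = 68.52
v = 68.52^(1/0.42) = 68.52^2.381 = 23501 m/s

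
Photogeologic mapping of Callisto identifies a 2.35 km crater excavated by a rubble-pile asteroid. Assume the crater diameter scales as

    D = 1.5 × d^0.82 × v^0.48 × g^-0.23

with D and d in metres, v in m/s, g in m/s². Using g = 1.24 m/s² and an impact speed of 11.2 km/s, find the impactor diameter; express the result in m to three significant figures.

d ≈ 35.7 m

Rearranging for d: d = [D / (1.5 · 11200^0.48 · 1.24^-0.23)]^(1/0.82).
D = 2350 m.
11200^0.48 = 87.83
1.24^-0.23 = 0.9517
Denominator = 1.5 × 87.83 × 0.9517 = 125.4
D / 125.4 = 2350 / 125.4 = 18.74
d = 18.74^(1/0.82) = 18.74^1.2195 = 35.66 m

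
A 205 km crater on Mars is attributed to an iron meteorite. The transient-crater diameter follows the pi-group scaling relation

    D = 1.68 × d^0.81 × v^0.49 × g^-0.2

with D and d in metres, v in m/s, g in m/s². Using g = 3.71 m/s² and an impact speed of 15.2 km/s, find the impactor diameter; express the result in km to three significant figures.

d ≈ 7.77 km

Rearranging for d: d = [D / (1.68 · 15200^0.49 · 3.71^-0.2)]^(1/0.81).
D = 205000 m.
15200^0.49 = 112.0
3.71^-0.2 = 0.7694
Denominator = 1.68 × 112.0 × 0.7694 = 144.8
D / 144.8 = 205000 / 144.8 = 1416
d = 1416^(1/0.81) = 1416^1.2346 = 7768 m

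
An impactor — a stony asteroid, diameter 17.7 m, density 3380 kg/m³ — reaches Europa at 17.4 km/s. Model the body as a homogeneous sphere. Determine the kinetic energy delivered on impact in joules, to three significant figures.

E ≈ 1.49 × 10^15 J

v = 17400 m/s.
Mass m = (π/6) ρ d³ = (π/6) × 3380 × (17.7)³ = 9.814 × 10^6 kg
E = ½ m v² = 0.5 × 9.814 × 10^6 × (17400)² = 1.486 × 10^15 J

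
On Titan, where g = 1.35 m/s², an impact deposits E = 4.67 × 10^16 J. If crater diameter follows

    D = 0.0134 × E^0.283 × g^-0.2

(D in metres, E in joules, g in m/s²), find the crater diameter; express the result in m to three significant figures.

D ≈ 658 m

E^0.283 = (4.67 × 10^16)^0.283 = 5.217 × 10^4
g^-0.2 = 1.35^-0.2 = 0.9417
D = 0.0134 × 5.217 × 10^4 × 0.9417 = 658.3 m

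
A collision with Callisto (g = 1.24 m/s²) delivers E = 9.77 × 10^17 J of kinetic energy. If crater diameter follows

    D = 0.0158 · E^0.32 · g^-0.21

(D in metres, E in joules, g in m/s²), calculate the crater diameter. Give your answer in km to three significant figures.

D ≈ 8.63 km

E^0.32 = (9.77 × 10^17)^0.32 = 5.712 × 10^5
g^-0.21 = 1.24^-0.21 = 0.9558
D = 0.0158 × 5.712 × 10^5 × 0.9558 = 8626 m
   = 8.626 km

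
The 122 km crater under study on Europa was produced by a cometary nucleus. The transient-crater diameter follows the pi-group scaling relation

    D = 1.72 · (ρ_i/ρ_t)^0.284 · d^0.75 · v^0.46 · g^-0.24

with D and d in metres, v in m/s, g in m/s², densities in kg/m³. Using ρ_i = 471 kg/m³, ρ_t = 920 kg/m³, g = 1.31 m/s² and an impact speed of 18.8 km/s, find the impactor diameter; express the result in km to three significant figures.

Rearranging for d: d = [D / (1.72 · (471/920)^0.284 · 18800^0.46 · 1.31^-0.24)]^(1/0.75).
D = 122000 m.
(471/920)^0.284 = 0.8268
18800^0.46 = 92.49
1.31^-0.24 = 0.9372
Denominator = 1.72 × 0.8268 × 92.49 × 0.9372 = 123.3
D / 123.3 = 122000 / 123.3 = 989.5
d = 989.5^(1/0.75) = 989.5^1.3333 = 9858 m

d ≈ 9.86 km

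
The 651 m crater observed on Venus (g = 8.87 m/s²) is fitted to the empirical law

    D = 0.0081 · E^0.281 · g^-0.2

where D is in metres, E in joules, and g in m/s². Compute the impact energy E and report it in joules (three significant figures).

E ≈ 1.35 × 10^18 J

Rearranging: E = [D / (0.0081 · g^-0.2)]^(1/0.281).
g^-0.2 = 8.87^-0.2 = 0.6463
D / (0.0081 × 0.6463) = 651 / (5.235 × 10^-3) = 1.244 × 10^5
E = (1.244 × 10^5)^3.5587 = 1.352 × 10^18 J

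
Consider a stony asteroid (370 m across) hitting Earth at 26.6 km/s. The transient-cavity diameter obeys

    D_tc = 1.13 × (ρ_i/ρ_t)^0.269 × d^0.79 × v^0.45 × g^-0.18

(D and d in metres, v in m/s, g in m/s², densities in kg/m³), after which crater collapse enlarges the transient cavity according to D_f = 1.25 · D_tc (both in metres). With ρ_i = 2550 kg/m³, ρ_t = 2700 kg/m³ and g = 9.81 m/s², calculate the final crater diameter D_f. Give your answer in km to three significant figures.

D_f ≈ 9.66 km

v = 26600 m/s.
(ρ_i/ρ_t)^0.269 = (2550/2700)^0.269 = 0.9847
d^0.79 = 370^0.79 = 106.9
v^0.45 = 26600^0.45 = 97.99
g^-0.18 = 9.81^-0.18 = 0.6630
D_tc = 1.13 × 0.9847 × 106.9 × 97.99 × 0.6630 = 7728 m
D_f = 1.25 × 7728 = 9660 m
     = 9.660 km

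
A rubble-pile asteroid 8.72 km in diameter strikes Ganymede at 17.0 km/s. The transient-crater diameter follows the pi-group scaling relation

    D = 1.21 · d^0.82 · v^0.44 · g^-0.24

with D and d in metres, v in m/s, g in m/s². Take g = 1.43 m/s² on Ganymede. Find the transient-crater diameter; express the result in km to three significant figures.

In SI units: d = 8720 m, v = 17000 m/s.
d^0.82 = 8720^0.82 = 1703
v^0.44 = 17000^0.44 = 72.68
g^-0.24 = 1.43^-0.24 = 0.9177
D = 1.21 × 1703 × 72.68 × 0.9177 = 1.374 × 10^5 m
   = 137.4 km

D ≈ 137 km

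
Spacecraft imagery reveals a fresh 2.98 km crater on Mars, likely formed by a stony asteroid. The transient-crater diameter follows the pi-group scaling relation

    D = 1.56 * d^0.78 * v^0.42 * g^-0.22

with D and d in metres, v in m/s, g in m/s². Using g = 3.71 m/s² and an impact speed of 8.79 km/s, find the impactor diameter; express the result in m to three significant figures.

d ≈ 175 m

Rearranging for d: d = [D / (1.56 · 8790^0.42 · 3.71^-0.22)]^(1/0.78).
D = 2980 m.
8790^0.42 = 45.34
3.71^-0.22 = 0.7494
Denominator = 1.56 × 45.34 × 0.7494 = 53.01
D / 53.01 = 2980 / 53.01 = 56.22
d = 56.22^(1/0.78) = 56.22^1.2821 = 175.2 m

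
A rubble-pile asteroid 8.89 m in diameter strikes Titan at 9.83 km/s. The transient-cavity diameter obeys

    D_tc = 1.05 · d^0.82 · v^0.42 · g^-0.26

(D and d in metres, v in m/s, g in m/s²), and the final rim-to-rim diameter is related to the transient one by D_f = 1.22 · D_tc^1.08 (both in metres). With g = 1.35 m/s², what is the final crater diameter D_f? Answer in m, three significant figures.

v = 9830 m/s.
d^0.82 = 8.89^0.82 = 5.999
v^0.42 = 9830^0.42 = 47.52
g^-0.26 = 1.35^-0.26 = 0.9249
D_tc = 1.05 × 5.999 × 47.52 × 0.9249 = 276.8 m
D_f = 1.22 × (276.8)^1.08 = 529.5 m

D_f ≈ 530 m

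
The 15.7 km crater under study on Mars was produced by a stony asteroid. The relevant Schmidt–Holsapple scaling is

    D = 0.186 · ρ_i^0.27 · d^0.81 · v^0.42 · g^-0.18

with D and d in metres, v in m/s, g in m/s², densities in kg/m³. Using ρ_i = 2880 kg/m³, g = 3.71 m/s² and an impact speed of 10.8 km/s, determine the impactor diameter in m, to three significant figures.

Rearranging for d: d = [D / (0.186 · 2880^0.27 · 10800^0.42 · 3.71^-0.18)]^(1/0.81).
D = 15700 m.
2880^0.27 = 8.591
10800^0.42 = 49.44
3.71^-0.18 = 0.7898
Denominator = 0.186 × 8.591 × 49.44 × 0.7898 = 62.40
D / 62.40 = 15700 / 62.40 = 251.6
d = 251.6^(1/0.81) = 251.6^1.2346 = 920.3 m

d ≈ 920 m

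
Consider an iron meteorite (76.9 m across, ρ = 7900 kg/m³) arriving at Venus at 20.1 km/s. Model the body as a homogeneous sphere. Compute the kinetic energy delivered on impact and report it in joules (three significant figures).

E ≈ 3.80 × 10^17 J

v = 20100 m/s.
Mass m = (π/6) ρ d³ = (π/6) × 7900 × (76.9)³ = 1.881 × 10^9 kg
E = ½ m v² = 0.5 × 1.881 × 10^9 × (20100)² = 3.800 × 10^17 J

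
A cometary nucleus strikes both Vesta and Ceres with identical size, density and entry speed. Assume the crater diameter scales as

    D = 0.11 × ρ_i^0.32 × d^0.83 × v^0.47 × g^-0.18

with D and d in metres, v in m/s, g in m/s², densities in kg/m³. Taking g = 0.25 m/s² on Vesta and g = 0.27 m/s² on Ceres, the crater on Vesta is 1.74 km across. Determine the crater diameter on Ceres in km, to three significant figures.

All impactor-dependent factors cancel in the ratio, leaving D_Ceres/D_Vesta = (g_Ceres/g_Vesta)^-0.18.
(0.27/0.25)^-0.18 = 1.080^-0.18 = 0.9862
D_Ceres = 0.9862 × 1.74 km = 1.72 km

D ≈ 1.72 km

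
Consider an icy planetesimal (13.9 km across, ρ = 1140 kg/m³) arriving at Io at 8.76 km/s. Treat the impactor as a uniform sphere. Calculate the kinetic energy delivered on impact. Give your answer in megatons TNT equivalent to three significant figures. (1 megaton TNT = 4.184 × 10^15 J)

E ≈ 1.47 × 10^7 Mt TNT

d = 13900 m; v = 8760 m/s.
Mass m = (π/6) ρ d³ = (π/6) × 1140 × (13900)³ = 1.603 × 10^15 kg
E = ½ m v² = 0.5 × 1.603 × 10^15 × (8760)² = 6.151 × 10^22 J
   = 6.151 × 10^22 / 4.184×10^15 = 1.470 × 10^7 Mt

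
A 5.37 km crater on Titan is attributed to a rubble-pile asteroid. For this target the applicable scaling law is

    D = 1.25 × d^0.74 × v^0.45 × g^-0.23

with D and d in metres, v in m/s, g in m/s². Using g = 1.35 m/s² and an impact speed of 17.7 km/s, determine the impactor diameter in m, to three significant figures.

d ≈ 233 m

Rearranging for d: d = [D / (1.25 · 17700^0.45 · 1.35^-0.23)]^(1/0.74).
D = 5370 m.
17700^0.45 = 81.58
1.35^-0.23 = 0.9333
Denominator = 1.25 × 81.58 × 0.9333 = 95.17
D / 95.17 = 5370 / 95.17 = 56.43
d = 56.43^(1/0.74) = 56.43^1.3514 = 232.8 m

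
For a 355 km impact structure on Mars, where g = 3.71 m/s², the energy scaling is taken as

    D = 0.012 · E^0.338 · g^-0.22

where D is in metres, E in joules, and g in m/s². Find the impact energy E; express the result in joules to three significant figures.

E ≈ 2.98 × 10^22 J

Rearranging: E = [D / (0.012 · g^-0.22)]^(1/0.338).
D = 355000 m.
g^-0.22 = 3.71^-0.22 = 0.7494
D / (0.012 × 0.7494) = 355000 / (8.993 × 10^-3) = 3.948 × 10^7
E = (3.948 × 10^7)^2.9586 = 2.983 × 10^22 J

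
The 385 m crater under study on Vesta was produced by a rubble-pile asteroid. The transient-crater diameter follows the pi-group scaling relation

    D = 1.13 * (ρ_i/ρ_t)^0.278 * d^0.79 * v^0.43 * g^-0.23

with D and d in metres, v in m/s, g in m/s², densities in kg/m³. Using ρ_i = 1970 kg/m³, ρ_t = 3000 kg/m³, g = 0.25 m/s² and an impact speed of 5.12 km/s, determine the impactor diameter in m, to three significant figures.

d ≈ 11.9 m

Rearranging for d: d = [D / (1.13 · (1970/3000)^0.278 · 5120^0.43 · 0.25^-0.23)]^(1/0.79).
(1970/3000)^0.278 = 0.8897
5120^0.43 = 39.35
0.25^-0.23 = 1.376
Denominator = 1.13 × 0.8897 × 39.35 × 1.376 = 54.44
D / 54.44 = 385 / 54.44 = 7.072
d = 7.072^(1/0.79) = 7.072^1.2658 = 11.89 m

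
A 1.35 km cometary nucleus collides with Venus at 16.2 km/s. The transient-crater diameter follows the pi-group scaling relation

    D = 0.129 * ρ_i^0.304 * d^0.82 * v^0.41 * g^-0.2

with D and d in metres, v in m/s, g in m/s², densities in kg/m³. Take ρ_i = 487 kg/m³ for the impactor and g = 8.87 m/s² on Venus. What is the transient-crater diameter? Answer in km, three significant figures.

D ≈ 10.7 km

In SI units: d = 1350 m, v = 16200 m/s.
ρ_i^0.304 = 487^0.304 = 6.562
d^0.82 = 1350^0.82 = 368.9
v^0.41 = 16200^0.41 = 53.20
g^-0.2 = 8.87^-0.2 = 0.6463
D = 0.129 × 6.562 × 368.9 × 53.20 × 0.6463 = 10737 m
   = 10.74 km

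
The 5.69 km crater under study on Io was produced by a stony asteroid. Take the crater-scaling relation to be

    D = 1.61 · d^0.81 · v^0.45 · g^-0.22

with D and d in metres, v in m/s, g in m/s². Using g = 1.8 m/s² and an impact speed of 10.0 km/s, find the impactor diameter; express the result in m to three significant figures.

Rearranging for d: d = [D / (1.61 · 10000^0.45 · 1.8^-0.22)]^(1/0.81).
D = 5690 m.
10000^0.45 = 63.10
1.8^-0.22 = 0.8787
Denominator = 1.61 × 63.10 × 0.8787 = 89.27
D / 89.27 = 5690 / 89.27 = 63.74
d = 63.74^(1/0.81) = 63.74^1.2346 = 168.9 m

d ≈ 169 m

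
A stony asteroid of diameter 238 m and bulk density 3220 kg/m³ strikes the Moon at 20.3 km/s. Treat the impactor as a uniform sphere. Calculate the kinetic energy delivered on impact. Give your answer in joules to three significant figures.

E ≈ 4.68 × 10^18 J

v = 20300 m/s.
Mass m = (π/6) ρ d³ = (π/6) × 3220 × (238)³ = 2.273 × 10^10 kg
E = ½ m v² = 0.5 × 2.273 × 10^10 × (20300)² = 4.683 × 10^18 J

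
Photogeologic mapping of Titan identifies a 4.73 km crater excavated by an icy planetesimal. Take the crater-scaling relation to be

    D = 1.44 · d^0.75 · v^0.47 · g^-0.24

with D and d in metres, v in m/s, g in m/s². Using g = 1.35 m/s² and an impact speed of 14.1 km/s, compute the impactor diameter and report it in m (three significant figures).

d ≈ 135 m

Rearranging for d: d = [D / (1.44 · 14100^0.47 · 1.35^-0.24)]^(1/0.75).
D = 4730 m.
14100^0.47 = 89.15
1.35^-0.24 = 0.9305
Denominator = 1.44 × 89.15 × 0.9305 = 119.5
D / 119.5 = 4730 / 119.5 = 39.58
d = 39.58^(1/0.75) = 39.58^1.3333 = 134.9 m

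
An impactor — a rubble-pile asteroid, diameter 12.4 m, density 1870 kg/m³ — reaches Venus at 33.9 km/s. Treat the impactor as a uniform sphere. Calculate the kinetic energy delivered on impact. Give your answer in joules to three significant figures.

v = 33900 m/s.
Mass m = (π/6) ρ d³ = (π/6) × 1870 × (12.4)³ = 1.867 × 10^6 kg
E = ½ m v² = 0.5 × 1.867 × 10^6 × (33900)² = 1.073 × 10^15 J

E ≈ 1.07 × 10^15 J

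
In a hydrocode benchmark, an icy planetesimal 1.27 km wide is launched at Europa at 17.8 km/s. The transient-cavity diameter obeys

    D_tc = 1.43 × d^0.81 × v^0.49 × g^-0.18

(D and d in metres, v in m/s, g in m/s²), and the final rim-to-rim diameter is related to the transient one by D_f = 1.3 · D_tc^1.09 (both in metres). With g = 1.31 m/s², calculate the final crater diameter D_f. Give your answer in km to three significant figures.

D_f ≈ 187 km

In SI: d = 1270 m, v = 17800 m/s.
d^0.81 = 1270^0.81 = 326.6
v^0.49 = 17800^0.49 = 121.0
g^-0.18 = 1.31^-0.18 = 0.9526
D_tc = 1.43 × 326.6 × 121.0 × 0.9526 = 53830 m
D_f = 1.3 × (53830)^1.09 = 1.865 × 10^5 m
     = 186.5 km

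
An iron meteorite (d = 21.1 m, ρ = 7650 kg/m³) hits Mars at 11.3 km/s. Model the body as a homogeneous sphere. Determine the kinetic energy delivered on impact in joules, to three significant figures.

v = 11300 m/s.
Mass m = (π/6) ρ d³ = (π/6) × 7650 × (21.1)³ = 3.763 × 10^7 kg
E = ½ m v² = 0.5 × 3.763 × 10^7 × (11300)² = 2.402 × 10^15 J

E ≈ 2.40 × 10^15 J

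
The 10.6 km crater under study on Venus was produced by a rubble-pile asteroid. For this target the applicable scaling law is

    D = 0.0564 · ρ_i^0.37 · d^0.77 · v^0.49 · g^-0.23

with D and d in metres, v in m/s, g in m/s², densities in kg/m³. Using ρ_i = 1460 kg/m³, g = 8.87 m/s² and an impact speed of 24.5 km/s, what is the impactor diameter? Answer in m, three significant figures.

d ≈ 659 m

Rearranging for d: d = [D / (0.0564 · 1460^0.37 · 24500^0.49 · 8.87^-0.23)]^(1/0.77).
D = 10600 m.
1460^0.37 = 14.82
24500^0.49 = 141.5
8.87^-0.23 = 0.6053
Denominator = 0.0564 × 14.82 × 141.5 × 0.6053 = 71.59
D / 71.59 = 10600 / 71.59 = 148.1
d = 148.1^(1/0.77) = 148.1^1.2987 = 659.0 m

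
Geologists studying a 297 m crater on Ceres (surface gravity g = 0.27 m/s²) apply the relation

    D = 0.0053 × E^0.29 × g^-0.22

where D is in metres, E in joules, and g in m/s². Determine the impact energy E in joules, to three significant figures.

Rearranging: E = [D / (0.0053 · g^-0.22)]^(1/0.29).
g^-0.22 = 0.27^-0.22 = 1.334
D / (0.0053 × 1.334) = 297 / (7.070 × 10^-3) = 4.201 × 10^4
E = (4.201 × 10^4)^3.4483 = 8.764 × 10^15 J

E ≈ 8.76 × 10^15 J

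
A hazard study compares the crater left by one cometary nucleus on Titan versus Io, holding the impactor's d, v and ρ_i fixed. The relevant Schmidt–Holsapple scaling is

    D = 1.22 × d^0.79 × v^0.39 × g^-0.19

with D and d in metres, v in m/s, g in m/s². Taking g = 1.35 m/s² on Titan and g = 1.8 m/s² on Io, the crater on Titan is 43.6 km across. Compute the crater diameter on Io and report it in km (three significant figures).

D ≈ 41.3 km

All impactor-dependent factors cancel in the ratio, leaving D_Io/D_Titan = (g_Io/g_Titan)^-0.19.
(1.8/1.35)^-0.19 = 1.333^-0.19 = 0.9469
D_Io = 0.9469 × 43.6 km = 41.3 km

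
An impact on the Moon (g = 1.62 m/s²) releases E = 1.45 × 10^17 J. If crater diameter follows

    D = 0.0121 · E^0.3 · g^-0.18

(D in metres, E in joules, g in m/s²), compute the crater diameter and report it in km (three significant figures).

E^0.3 = (1.45 × 10^17)^0.3 = 1.407 × 10^5
g^-0.18 = 1.62^-0.18 = 0.9168
D = 0.0121 × 1.407 × 10^5 × 0.9168 = 1561 m
   = 1.561 km

D ≈ 1.56 km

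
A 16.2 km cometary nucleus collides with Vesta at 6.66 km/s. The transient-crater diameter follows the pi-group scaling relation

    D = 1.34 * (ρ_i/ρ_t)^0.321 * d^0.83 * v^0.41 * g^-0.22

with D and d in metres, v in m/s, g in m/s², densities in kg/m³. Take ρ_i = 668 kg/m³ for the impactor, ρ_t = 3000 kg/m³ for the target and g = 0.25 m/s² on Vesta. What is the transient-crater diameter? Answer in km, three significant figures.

D ≈ 129 km

In SI units: d = 16200 m, v = 6660 m/s.
(ρ_i/ρ_t)^0.321 = (668/3000)^0.321 = 0.6174
d^0.83 = 16200^0.83 = 3118
v^0.41 = 6660^0.41 = 36.95
g^-0.22 = 0.25^-0.22 = 1.357
D = 1.34 × 0.6174 × 3118 × 36.95 × 1.357 = 1.293 × 10^5 m
   = 129.3 km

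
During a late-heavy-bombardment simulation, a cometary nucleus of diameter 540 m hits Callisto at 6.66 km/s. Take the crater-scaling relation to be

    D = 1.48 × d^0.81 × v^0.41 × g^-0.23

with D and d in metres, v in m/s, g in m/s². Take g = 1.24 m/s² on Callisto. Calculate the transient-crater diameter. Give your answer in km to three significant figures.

In SI units: v = 6660 m/s.
d^0.81 = 540^0.81 = 163.4
v^0.41 = 6660^0.41 = 36.95
g^-0.23 = 1.24^-0.23 = 0.9517
D = 1.48 × 163.4 × 36.95 × 0.9517 = 8504 m
   = 8.504 km

D ≈ 8.50 km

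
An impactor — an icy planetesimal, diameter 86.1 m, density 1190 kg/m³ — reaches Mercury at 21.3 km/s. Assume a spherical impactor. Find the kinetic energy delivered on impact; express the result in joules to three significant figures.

E ≈ 9.02 × 10^16 J

v = 21300 m/s.
Mass m = (π/6) ρ d³ = (π/6) × 1190 × (86.1)³ = 3.977 × 10^8 kg
E = ½ m v² = 0.5 × 3.977 × 10^8 × (21300)² = 9.022 × 10^16 J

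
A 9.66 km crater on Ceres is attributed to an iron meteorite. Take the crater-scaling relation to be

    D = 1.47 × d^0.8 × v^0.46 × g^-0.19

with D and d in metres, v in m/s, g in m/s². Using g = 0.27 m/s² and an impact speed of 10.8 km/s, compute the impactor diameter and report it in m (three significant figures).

Rearranging for d: d = [D / (1.47 · 10800^0.46 · 0.27^-0.19)]^(1/0.8).
D = 9660 m.
10800^0.46 = 71.68
0.27^-0.19 = 1.282
Denominator = 1.47 × 71.68 × 1.282 = 135.1
D / 135.1 = 9660 / 135.1 = 71.50
d = 71.50^(1/0.8) = 71.50^1.25 = 207.9 m

d ≈ 208 m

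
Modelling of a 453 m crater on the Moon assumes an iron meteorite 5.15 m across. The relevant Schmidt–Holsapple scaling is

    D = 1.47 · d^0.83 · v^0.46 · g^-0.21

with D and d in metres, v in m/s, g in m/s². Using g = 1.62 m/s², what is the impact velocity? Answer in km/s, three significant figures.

Rearranging for v: v = [D / (1.47 · 5.15^0.83 · 1.62^-0.21)]^(1/0.46).
5.15^0.83 = 3.898
1.62^-0.21 = 0.9037
Denominator = 1.47 × 3.898 × 0.9037 = 5.178
D / 5.178 = 453 / 5.178 = 87.49
v = 87.49^(1/0.46) = 87.49^2.1739 = 16658 m/s

v ≈ 16.7 km/s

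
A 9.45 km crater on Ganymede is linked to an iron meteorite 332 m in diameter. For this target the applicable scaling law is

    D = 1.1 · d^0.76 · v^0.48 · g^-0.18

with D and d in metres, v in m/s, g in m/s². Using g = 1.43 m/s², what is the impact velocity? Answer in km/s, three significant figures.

Rearranging for v: v = [D / (1.1 · 332^0.76 · 1.43^-0.18)]^(1/0.48).
D = 9450 m.
332^0.76 = 82.43
1.43^-0.18 = 0.9376
Denominator = 1.1 × 82.43 × 0.9376 = 85.02
D / 85.02 = 9450 / 85.02 = 111.2
v = 111.2^(1/0.48) = 111.2^2.0833 = 18308 m/s

v ≈ 18.3 km/s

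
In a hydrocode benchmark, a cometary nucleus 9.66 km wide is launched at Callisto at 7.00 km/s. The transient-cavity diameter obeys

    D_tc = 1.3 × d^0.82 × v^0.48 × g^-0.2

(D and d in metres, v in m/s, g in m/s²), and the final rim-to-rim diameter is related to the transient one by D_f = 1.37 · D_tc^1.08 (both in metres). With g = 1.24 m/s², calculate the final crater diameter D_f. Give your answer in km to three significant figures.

In SI: d = 9660 m, v = 7000 m/s.
d^0.82 = 9660^0.82 = 1852
v^0.48 = 7000^0.48 = 70.09
g^-0.2 = 1.24^-0.2 = 0.9579
D_tc = 1.3 × 1852 × 70.09 × 0.9579 = 1.616 × 10^5 m
D_f = 1.37 × (1.616 × 10^5)^1.08 = 5.779 × 10^5 m
     = 577.9 km

D_f ≈ 578 km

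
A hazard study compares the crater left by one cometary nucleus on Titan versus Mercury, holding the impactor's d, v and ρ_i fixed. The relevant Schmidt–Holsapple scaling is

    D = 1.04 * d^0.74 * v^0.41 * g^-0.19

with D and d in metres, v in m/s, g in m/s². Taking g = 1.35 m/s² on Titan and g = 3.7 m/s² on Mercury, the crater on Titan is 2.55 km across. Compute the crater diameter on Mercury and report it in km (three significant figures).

All impactor-dependent factors cancel in the ratio, leaving D_Mercury/D_Titan = (g_Mercury/g_Titan)^-0.19.
(3.7/1.35)^-0.19 = 2.741^-0.19 = 0.8257
D_Mercury = 0.8257 × 2.55 km = 2.11 km

D ≈ 2.11 km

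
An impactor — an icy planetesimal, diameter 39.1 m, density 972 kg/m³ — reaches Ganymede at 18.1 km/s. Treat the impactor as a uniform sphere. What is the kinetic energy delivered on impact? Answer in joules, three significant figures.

v = 18100 m/s.
Mass m = (π/6) ρ d³ = (π/6) × 972 × (39.1)³ = 3.042 × 10^7 kg
E = ½ m v² = 0.5 × 3.042 × 10^7 × (18100)² = 4.983 × 10^15 J

E ≈ 4.98 × 10^15 J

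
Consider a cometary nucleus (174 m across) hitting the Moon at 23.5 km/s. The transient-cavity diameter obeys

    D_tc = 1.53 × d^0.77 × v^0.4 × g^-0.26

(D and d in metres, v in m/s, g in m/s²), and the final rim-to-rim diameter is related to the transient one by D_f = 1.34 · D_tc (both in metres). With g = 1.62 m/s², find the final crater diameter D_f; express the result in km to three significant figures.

v = 23500 m/s.
d^0.77 = 174^0.77 = 53.12
v^0.4 = 23500^0.4 = 56.03
g^-0.26 = 1.62^-0.26 = 0.8821
D_tc = 1.53 × 53.12 × 56.03 × 0.8821 = 4017 m
D_f = 1.34 × 4017 = 5383 m
     = 5.383 km

D_f ≈ 5.38 km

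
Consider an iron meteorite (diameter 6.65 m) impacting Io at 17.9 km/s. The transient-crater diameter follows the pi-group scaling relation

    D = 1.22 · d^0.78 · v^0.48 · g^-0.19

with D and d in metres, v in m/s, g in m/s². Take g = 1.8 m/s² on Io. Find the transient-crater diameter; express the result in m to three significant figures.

In SI units: v = 17900 m/s.
d^0.78 = 6.65^0.78 = 4.383
v^0.48 = 17900^0.48 = 110.0
g^-0.19 = 1.8^-0.19 = 0.8943
D = 1.22 × 4.383 × 110.0 × 0.8943 = 526.0 m

D ≈ 526 m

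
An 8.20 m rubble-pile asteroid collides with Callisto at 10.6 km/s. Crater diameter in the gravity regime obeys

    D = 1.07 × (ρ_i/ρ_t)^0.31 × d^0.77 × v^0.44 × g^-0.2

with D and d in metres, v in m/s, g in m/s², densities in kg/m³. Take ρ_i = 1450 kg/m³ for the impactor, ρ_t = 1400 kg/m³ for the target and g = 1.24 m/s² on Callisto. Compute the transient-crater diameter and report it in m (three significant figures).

In SI units: v = 10600 m/s.
(ρ_i/ρ_t)^0.31 = (1450/1400)^0.31 = 1.011
d^0.77 = 8.2^0.77 = 5.054
v^0.44 = 10600^0.44 = 59.04
g^-0.2 = 1.24^-0.2 = 0.9579
D = 1.07 × 1.011 × 5.054 × 59.04 × 0.9579 = 309.2 m

D ≈ 309 m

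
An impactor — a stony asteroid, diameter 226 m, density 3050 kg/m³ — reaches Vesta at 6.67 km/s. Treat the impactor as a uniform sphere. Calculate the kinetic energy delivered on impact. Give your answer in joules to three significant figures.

v = 6670 m/s.
Mass m = (π/6) ρ d³ = (π/6) × 3050 × (226)³ = 1.843 × 10^10 kg
E = ½ m v² = 0.5 × 1.843 × 10^10 × (6670)² = 4.100 × 10^17 J

E ≈ 4.10 × 10^17 J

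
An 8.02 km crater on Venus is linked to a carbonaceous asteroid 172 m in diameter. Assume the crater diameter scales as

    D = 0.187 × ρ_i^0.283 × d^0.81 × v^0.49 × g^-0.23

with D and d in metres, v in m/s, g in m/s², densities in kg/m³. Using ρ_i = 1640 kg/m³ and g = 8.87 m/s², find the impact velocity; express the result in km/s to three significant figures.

Rearranging for v: v = [D / (0.187 · 1640^0.283 · 172^0.81 · 8.87^-0.23)]^(1/0.49).
D = 8020 m.
1640^0.283 = 8.125
172^0.81 = 64.68
8.87^-0.23 = 0.6053
Denominator = 0.187 × 8.125 × 64.68 × 0.6053 = 59.48
D / 59.48 = 8020 / 59.48 = 134.8
v = 134.8^(1/0.49) = 134.8^2.0408 = 22196 m/s

v ≈ 22.2 km/s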